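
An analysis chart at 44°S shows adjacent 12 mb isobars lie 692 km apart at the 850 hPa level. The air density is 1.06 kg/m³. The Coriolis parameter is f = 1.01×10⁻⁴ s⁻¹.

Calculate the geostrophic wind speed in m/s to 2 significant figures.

Pressure gradient: |∂P/∂n| = 1200 Pa / 692000 m = 1.73×10⁻³ Pa/m
Geostrophic balance (pressure-gradient force = Coriolis force):
V_g = (1/(fρ)) |∂P/∂n| = 1.73×10⁻³ / (1.01×10⁻⁴ × 1.06) = 16.2 m/s

16 m/s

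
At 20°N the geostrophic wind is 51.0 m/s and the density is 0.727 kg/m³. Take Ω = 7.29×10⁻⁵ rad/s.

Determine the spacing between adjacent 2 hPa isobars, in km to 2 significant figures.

Coriolis parameter at 20°N:
f = 2Ω sin φ = 2 × 7.29×10⁻⁵ × sin 20° = 4.99×10⁻⁵ s⁻¹
Geostrophic balance rearranged: |∂P/∂n| = f ρ V_g
|∂P/∂n| = 4.99×10⁻⁵ × 0.727 × 51.0 = 1.85×10⁻³ Pa/m
Isobar spacing: Δn = ΔP/|∂P/∂n| = 200 Pa / 1.85×10⁻³ Pa/m = 108172 m ≈ 110 km

110 km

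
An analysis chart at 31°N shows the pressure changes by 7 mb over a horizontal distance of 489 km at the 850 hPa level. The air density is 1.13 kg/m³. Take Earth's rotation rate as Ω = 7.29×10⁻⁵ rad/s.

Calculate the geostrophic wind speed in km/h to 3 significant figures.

Coriolis parameter at 31°N:
f = 2Ω sin φ = 2 × 7.29×10⁻⁵ × sin 31° = 7.51×10⁻⁵ s⁻¹
Pressure gradient: |∂P/∂n| = 700 Pa / 489000 m = 1.43×10⁻³ Pa/m
Geostrophic balance (pressure-gradient force = Coriolis force):
V_g = (1/(fρ)) |∂P/∂n| = 1.43×10⁻³ / (7.51×10⁻⁵ × 1.13) = 16.9 m/s
Converting: 16.9 m/s × 3.6 = 60.7 km/h

60.7 km/h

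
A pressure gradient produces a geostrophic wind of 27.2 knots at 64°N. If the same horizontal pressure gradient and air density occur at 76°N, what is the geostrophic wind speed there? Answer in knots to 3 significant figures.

With the same pressure gradient and density, V_g ∝ 1/f ∝ 1/sin φ.
V₂ = V₁ · sin φ₁ / sin φ₂ = 27.2 × sin 64° / sin 76°
V₂ = 27.2 × 0.8988/0.9703 = 25.2 knots

25.2 knots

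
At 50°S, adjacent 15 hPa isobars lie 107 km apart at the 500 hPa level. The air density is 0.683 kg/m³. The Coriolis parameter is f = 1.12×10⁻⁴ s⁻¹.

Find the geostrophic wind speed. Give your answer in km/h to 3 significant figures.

660 km/h

Pressure gradient: |∂P/∂n| = 1500 Pa / 107000 m = 1.40×10⁻² Pa/m
Geostrophic balance (pressure-gradient force = Coriolis force):
V_g = (1/(fρ)) |∂P/∂n| = 1.40×10⁻² / (1.12×10⁻⁴ × 0.683) = 183 m/s
Converting: 183 m/s × 3.6 = 660 km/h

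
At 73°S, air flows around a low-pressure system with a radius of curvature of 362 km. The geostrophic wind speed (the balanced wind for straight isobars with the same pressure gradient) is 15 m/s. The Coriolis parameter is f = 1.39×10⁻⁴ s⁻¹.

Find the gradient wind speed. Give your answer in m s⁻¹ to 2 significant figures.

12 m s⁻¹

Around a low, centrifugal force acts outward with Coriolis, so pressure-gradient force balances both:
(1/ρ)|∂P/∂n| = fV + V²/R  →  V² + fR·V − fR·V_g = 0
With fR = 1.39×10⁻⁴ × 362×10³ m = 50.3 m/s:
V = [−fR + √((fR)² + 4 fR V_g)]/2 = [−50.3 + √(50.3² + 4×50.3×15)]/2 = 12.1 m/s
Subgeostrophic (V < V_g = 15 m/s), as expected around a low.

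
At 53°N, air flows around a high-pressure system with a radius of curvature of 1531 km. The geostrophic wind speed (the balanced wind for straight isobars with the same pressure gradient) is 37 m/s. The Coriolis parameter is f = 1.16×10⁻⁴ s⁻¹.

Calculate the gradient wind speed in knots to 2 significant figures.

Around a high, pressure-gradient force acts outward with centrifugal, so Coriolis balances both:
fV = (1/ρ)|∂P/∂n| + V²/R  →  V² − fR·V + fR·V_g = 0
With fR = 1.16×10⁻⁴ × 1531×10³ m = 178 m/s:
V = [fR − √((fR)² − 4 fR V_g)]/2 = [178 − √(178² − 4×178×37)]/2 = 52.5 m/s
Supergeostrophic (V > V_g = 37 m/s), as expected around a high.
Converting: 52.5 m/s × 1.944 = 100 knots

100 knots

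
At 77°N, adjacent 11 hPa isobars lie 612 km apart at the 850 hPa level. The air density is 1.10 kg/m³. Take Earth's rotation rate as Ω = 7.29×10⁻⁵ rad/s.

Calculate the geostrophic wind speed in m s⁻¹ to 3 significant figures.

Coriolis parameter at 77°N:
f = 2Ω sin φ = 2 × 7.29×10⁻⁵ × sin 77° = 1.42×10⁻⁴ s⁻¹
Pressure gradient: |∂P/∂n| = 1100 Pa / 612000 m = 1.80×10⁻³ Pa/m
Geostrophic balance (pressure-gradient force = Coriolis force):
V_g = (1/(fρ)) |∂P/∂n| = 1.80×10⁻³ / (1.42×10⁻⁴ × 1.10) = 11.5 m/s

11.5 m s⁻¹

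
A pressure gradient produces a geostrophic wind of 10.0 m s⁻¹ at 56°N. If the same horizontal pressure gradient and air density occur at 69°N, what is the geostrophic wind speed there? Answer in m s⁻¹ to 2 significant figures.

8.9 m s⁻¹

With the same pressure gradient and density, V_g ∝ 1/f ∝ 1/sin φ.
V₂ = V₁ · sin φ₁ / sin φ₂ = 10.0 × sin 56° / sin 69°
V₂ = 10.0 × 0.8290/0.9336 = 8.9 m s⁻¹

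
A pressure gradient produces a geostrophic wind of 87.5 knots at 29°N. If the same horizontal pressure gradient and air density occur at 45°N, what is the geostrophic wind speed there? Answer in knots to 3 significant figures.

60.0 knots

With the same pressure gradient and density, V_g ∝ 1/f ∝ 1/sin φ.
V₂ = V₁ · sin φ₁ / sin φ₂ = 87.5 × sin 29° / sin 45°
V₂ = 87.5 × 0.4848/0.7071 = 60.0 knots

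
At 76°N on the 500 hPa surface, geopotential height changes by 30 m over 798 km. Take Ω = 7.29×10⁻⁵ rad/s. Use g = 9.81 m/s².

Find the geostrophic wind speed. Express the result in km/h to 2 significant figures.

Coriolis parameter at 76°N:
f = 2Ω sin φ = 2 × 7.29×10⁻⁵ × sin 76° = 1.41×10⁻⁴ s⁻¹
Height gradient: |∂Z/∂n| = 30 m / 798000 m = 3.76×10⁻⁵
On a pressure surface, geostrophic balance gives V_g = (g/f)|∂Z/∂n|:
V_g = 9.81 × 3.76×10⁻⁵ / 1.41×10⁻⁴ = 2.61 m/s
Converting: 2.61 m/s × 3.6 = 9.4 km/h

9.4 km/h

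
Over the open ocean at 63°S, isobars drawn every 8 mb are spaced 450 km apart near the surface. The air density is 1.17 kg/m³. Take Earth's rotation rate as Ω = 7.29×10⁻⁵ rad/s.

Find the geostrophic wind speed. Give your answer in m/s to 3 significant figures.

Coriolis parameter at 63°S:
f = 2Ω sin φ = 2 × 7.29×10⁻⁵ × sin 63° = 1.30×10⁻⁴ s⁻¹
Pressure gradient: |∂P/∂n| = 800 Pa / 450000 m = 1.78×10⁻³ Pa/m
Geostrophic balance (pressure-gradient force = Coriolis force):
V_g = (1/(fρ)) |∂P/∂n| = 1.78×10⁻³ / (1.30×10⁻⁴ × 1.17) = 11.7 m/s

11.7 m/s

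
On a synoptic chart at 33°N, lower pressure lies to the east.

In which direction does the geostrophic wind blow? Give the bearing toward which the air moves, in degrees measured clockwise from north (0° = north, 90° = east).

180°

The pressure-gradient force points toward the east (bearing 090°).
Geostrophic balance: in the Northern Hemisphere the Coriolis force deflects motion to the right, so the geostrophic wind blows 90° to the right of the pressure-gradient force (low pressure on the left).
Rotating 090° by 90° clockwise gives 180° — the wind blows toward the south.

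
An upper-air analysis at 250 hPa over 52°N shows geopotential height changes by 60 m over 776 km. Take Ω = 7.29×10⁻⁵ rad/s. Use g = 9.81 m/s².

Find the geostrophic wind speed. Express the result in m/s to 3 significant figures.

Coriolis parameter at 52°N:
f = 2Ω sin φ = 2 × 7.29×10⁻⁵ × sin 52° = 1.15×10⁻⁴ s⁻¹
Height gradient: |∂Z/∂n| = 60 m / 776000 m = 7.73×10⁻⁵
On a pressure surface, geostrophic balance gives V_g = (g/f)|∂Z/∂n|:
V_g = 9.81 × 7.73×10⁻⁵ / 1.15×10⁻⁴ = 6.60 m/s

6.60 m/s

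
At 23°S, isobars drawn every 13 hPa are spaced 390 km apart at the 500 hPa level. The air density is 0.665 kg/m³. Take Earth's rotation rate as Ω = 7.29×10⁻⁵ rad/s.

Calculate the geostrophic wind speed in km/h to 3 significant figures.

Coriolis parameter at 23°S:
f = 2Ω sin φ = 2 × 7.29×10⁻⁵ × sin 23° = 5.70×10⁻⁵ s⁻¹
Pressure gradient: |∂P/∂n| = 1300 Pa / 390000 m = 3.33×10⁻³ Pa/m
Geostrophic balance (pressure-gradient force = Coriolis force):
V_g = (1/(fρ)) |∂P/∂n| = 3.33×10⁻³ / (5.70×10⁻⁵ × 0.665) = 88.0 m/s
Converting: 88.0 m/s × 3.6 = 317 km/h

317 km/h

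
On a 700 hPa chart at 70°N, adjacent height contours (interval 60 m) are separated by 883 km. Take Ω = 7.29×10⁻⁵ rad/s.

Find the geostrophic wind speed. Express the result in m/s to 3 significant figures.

Coriolis parameter at 70°N:
f = 2Ω sin φ = 2 × 7.29×10⁻⁵ × sin 70° = 1.37×10⁻⁴ s⁻¹
Height gradient: |∂Z/∂n| = 60 m / 883000 m = 6.80×10⁻⁵
On a pressure surface, geostrophic balance gives V_g = (g/f)|∂Z/∂n|:
V_g = 9.81 × 6.80×10⁻⁵ / 1.37×10⁻⁴ = 4.87 m/s

4.87 m/s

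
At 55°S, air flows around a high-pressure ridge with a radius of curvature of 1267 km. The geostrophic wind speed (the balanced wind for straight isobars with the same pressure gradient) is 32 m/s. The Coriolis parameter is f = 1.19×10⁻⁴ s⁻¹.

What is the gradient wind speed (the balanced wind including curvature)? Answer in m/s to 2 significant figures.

46 m/s

Around a high, pressure-gradient force acts outward with centrifugal, so Coriolis balances both:
fV = (1/ρ)|∂P/∂n| + V²/R  →  V² − fR·V + fR·V_g = 0
With fR = 1.19×10⁻⁴ × 1267×10³ m = 151 m/s:
V = [fR − √((fR)² − 4 fR V_g)]/2 = [151 − √(151² − 4×151×32)]/2 = 46.1 m/s
Supergeostrophic (V > V_g = 32 m/s), as expected around a high.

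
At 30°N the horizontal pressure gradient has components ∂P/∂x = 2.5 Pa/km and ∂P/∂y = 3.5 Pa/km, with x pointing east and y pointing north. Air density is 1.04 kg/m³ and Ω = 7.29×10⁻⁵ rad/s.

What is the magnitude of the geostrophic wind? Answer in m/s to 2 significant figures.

Coriolis parameter at 30°N:
f = 2Ω sin φ = 2 × 7.29×10⁻⁵ × sin 30° = 7.29×10⁻⁵ s⁻¹
Component geostrophic relations (x east, y north):
u_g = −(1/(fρ)) ∂P/∂y,  v_g = (1/(fρ)) ∂P/∂x
u_g = −(3.5×10⁻³)/(7.29×10⁻⁵ × 1.04) = −46.2 m/s;  v_g = (2.5×10⁻³)/(7.29×10⁻⁵ × 1.04) = 33.0 m/s
|V_g| = √(u_g² + v_g²) = 56.7 m/s

57 m/s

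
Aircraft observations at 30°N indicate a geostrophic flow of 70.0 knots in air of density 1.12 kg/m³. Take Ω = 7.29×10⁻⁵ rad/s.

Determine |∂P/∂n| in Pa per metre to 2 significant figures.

Coriolis parameter at 30°N:
f = 2Ω sin φ = 2 × 7.29×10⁻⁵ × sin 30° = 7.29×10⁻⁵ s⁻¹
Wind speed in SI: 70.0 knots = 36.0 m/s
Geostrophic balance rearranged: |∂P/∂n| = f ρ V_g
|∂P/∂n| = 7.29×10⁻⁵ × 1.12 × 36.0 = 2.94×10⁻³ Pa/m

2.9×10⁻³ Pa/m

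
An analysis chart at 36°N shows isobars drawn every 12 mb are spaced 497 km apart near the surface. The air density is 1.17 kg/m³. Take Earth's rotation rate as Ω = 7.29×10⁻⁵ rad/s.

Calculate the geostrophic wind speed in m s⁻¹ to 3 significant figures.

Coriolis parameter at 36°N:
f = 2Ω sin φ = 2 × 7.29×10⁻⁵ × sin 36° = 8.57×10⁻⁵ s⁻¹
Pressure gradient: |∂P/∂n| = 1200 Pa / 497000 m = 2.41×10⁻³ Pa/m
Geostrophic balance (pressure-gradient force = Coriolis force):
V_g = (1/(fρ)) |∂P/∂n| = 2.41×10⁻³ / (8.57×10⁻⁵ × 1.17) = 24.1 m/s

24.1 m s⁻¹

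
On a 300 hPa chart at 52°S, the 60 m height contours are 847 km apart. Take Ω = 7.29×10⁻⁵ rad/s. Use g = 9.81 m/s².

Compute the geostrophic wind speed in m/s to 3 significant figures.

Coriolis parameter at 52°S:
f = 2Ω sin φ = 2 × 7.29×10⁻⁵ × sin 52° = 1.15×10⁻⁴ s⁻¹
Height gradient: |∂Z/∂n| = 60 m / 847000 m = 7.08×10⁻⁵
On a pressure surface, geostrophic balance gives V_g = (g/f)|∂Z/∂n|:
V_g = 9.81 × 7.08×10⁻⁵ / 1.15×10⁻⁴ = 6.05 m/s

6.05 m/s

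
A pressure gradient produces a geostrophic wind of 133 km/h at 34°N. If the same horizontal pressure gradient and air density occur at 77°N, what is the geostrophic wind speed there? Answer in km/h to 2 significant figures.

76 km/h

With the same pressure gradient and density, V_g ∝ 1/f ∝ 1/sin φ.
V₂ = V₁ · sin φ₁ / sin φ₂ = 133 × sin 34° / sin 77°
V₂ = 133 × 0.5592/0.9744 = 76 km/h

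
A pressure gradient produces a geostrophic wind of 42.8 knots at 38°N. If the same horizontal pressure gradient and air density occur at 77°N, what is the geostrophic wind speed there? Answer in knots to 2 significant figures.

With the same pressure gradient and density, V_g ∝ 1/f ∝ 1/sin φ.
V₂ = V₁ · sin φ₁ / sin φ₂ = 42.8 × sin 38° / sin 77°
V₂ = 42.8 × 0.6157/0.9744 = 27 knots

27 knots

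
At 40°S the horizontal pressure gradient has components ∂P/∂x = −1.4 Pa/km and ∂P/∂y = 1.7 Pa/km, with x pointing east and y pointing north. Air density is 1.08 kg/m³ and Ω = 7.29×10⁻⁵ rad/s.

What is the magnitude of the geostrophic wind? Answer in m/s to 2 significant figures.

22 m/s

Coriolis parameter at 40°S:
f = 2Ω sin φ = 2 × 7.29×10⁻⁵ × sin 40° = 9.37×10⁻⁵ s⁻¹
In the Southern Hemisphere f is negative: f = −9.37×10⁻⁵ s⁻¹.
Component geostrophic relations (x east, y north):
u_g = −(1/(fρ)) ∂P/∂y,  v_g = (1/(fρ)) ∂P/∂x
u_g = −(1.7×10⁻³)/(−9.37×10⁻⁵ × 1.08) = 16.8 m/s;  v_g = (−1.4×10⁻³)/(−9.37×10⁻⁵ × 1.08) = 13.8 m/s
|V_g| = √(u_g² + v_g²) = 21.8 m/s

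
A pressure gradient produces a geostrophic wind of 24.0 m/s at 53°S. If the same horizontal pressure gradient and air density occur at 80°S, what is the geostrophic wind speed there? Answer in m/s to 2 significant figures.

With the same pressure gradient and density, V_g ∝ 1/f ∝ 1/sin φ.
V₂ = V₁ · sin φ₁ / sin φ₂ = 24.0 × sin 53° / sin 80°
V₂ = 24.0 × 0.7986/0.9848 = 19 m/s

19 m/s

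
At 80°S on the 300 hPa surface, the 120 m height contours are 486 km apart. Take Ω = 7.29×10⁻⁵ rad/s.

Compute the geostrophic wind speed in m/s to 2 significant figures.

Coriolis parameter at 80°S:
f = 2Ω sin φ = 2 × 7.29×10⁻⁵ × sin 80° = 1.44×10⁻⁴ s⁻¹
Height gradient: |∂Z/∂n| = 120 m / 486000 m = 2.47×10⁻⁴
On a pressure surface, geostrophic balance gives V_g = (g/f)|∂Z/∂n|:
V_g = 9.81 × 2.47×10⁻⁴ / 1.44×10⁻⁴ = 16.9 m/s

17 m/s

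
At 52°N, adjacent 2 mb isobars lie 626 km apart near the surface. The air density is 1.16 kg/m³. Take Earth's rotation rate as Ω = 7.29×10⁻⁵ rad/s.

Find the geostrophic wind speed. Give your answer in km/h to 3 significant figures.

Coriolis parameter at 52°N:
f = 2Ω sin φ = 2 × 7.29×10⁻⁵ × sin 52° = 1.15×10⁻⁴ s⁻¹
Pressure gradient: |∂P/∂n| = 200 Pa / 626000 m = 3.19×10⁻⁴ Pa/m
Geostrophic balance (pressure-gradient force = Coriolis force):
V_g = (1/(fρ)) |∂P/∂n| = 3.19×10⁻⁴ / (1.15×10⁻⁴ × 1.16) = 2.40 m/s
Converting: 2.40 m/s × 3.6 = 8.63 km/h

8.63 km/h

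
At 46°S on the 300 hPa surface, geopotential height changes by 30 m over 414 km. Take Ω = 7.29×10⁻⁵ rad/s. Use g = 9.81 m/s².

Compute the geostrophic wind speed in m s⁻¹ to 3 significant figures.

Coriolis parameter at 46°S:
f = 2Ω sin φ = 2 × 7.29×10⁻⁵ × sin 46° = 1.05×10⁻⁴ s⁻¹
Height gradient: |∂Z/∂n| = 30 m / 414000 m = 7.25×10⁻⁵
On a pressure surface, geostrophic balance gives V_g = (g/f)|∂Z/∂n|:
V_g = 9.81 × 7.25×10⁻⁵ / 1.05×10⁻⁴ = 6.78 m/s

6.78 m s⁻¹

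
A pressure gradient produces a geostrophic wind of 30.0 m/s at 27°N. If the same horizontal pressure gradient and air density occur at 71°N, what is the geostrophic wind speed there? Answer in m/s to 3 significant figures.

14.4 m/s

With the same pressure gradient and density, V_g ∝ 1/f ∝ 1/sin φ.
V₂ = V₁ · sin φ₁ / sin φ₂ = 30.0 × sin 27° / sin 71°
V₂ = 30.0 × 0.4540/0.9455 = 14.4 m/s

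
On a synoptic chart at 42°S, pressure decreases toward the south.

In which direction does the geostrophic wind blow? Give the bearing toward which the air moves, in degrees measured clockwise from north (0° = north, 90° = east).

090°

The pressure-gradient force points toward the south (bearing 180°).
Geostrophic balance: in the Southern Hemisphere the Coriolis force deflects motion to the left, so the geostrophic wind blows 90° to the left of the pressure-gradient force (low pressure on the right).
Rotating 180° by 90° counterclockwise gives 090° — the wind blows toward the east.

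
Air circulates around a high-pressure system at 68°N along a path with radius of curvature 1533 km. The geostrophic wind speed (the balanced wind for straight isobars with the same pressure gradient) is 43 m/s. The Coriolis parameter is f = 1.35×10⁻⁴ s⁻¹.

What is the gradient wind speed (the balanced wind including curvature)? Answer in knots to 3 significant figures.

118 knots

Around a high, pressure-gradient force acts outward with centrifugal, so Coriolis balances both:
fV = (1/ρ)|∂P/∂n| + V²/R  →  V² − fR·V + fR·V_g = 0
With fR = 1.35×10⁻⁴ × 1533×10³ m = 207 m/s:
V = [fR − √((fR)² − 4 fR V_g)]/2 = [207 − √(207² − 4×207×43)]/2 = 61 m/s
Supergeostrophic (V > V_g = 43 m/s), as expected around a high.
Converting: 61 m/s × 1.944 = 118 knots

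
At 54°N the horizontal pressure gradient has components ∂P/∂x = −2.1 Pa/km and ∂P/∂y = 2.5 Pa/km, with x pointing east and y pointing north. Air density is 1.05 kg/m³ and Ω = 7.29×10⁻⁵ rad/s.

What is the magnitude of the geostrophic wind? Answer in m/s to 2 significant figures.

26 m/s

Coriolis parameter at 54°N:
f = 2Ω sin φ = 2 × 7.29×10⁻⁵ × sin 54° = 1.18×10⁻⁴ s⁻¹
Component geostrophic relations (x east, y north):
u_g = −(1/(fρ)) ∂P/∂y,  v_g = (1/(fρ)) ∂P/∂x
u_g = −(2.5×10⁻³)/(1.18×10⁻⁴ × 1.05) = −20.2 m/s;  v_g = (−2.1×10⁻³)/(1.18×10⁻⁴ × 1.05) = −17.0 m/s
|V_g| = √(u_g² + v_g²) = 26.4 m/s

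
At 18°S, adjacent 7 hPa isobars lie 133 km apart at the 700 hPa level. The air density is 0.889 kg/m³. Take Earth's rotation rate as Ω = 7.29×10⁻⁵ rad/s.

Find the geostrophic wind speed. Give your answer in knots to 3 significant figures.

255 knots

Coriolis parameter at 18°S:
f = 2Ω sin φ = 2 × 7.29×10⁻⁵ × sin 18° = 4.51×10⁻⁵ s⁻¹
Pressure gradient: |∂P/∂n| = 700 Pa / 133000 m = 5.26×10⁻³ Pa/m
Geostrophic balance (pressure-gradient force = Coriolis force):
V_g = (1/(fρ)) |∂P/∂n| = 5.26×10⁻³ / (4.51×10⁻⁵ × 0.889) = 131 m/s
Converting: 131 m/s × 1.944 = 255 knots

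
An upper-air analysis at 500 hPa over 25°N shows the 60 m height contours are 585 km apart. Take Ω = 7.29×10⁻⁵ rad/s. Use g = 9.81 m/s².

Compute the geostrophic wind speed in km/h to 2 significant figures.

59 km/h

Coriolis parameter at 25°N:
f = 2Ω sin φ = 2 × 7.29×10⁻⁵ × sin 25° = 6.16×10⁻⁵ s⁻¹
Height gradient: |∂Z/∂n| = 60 m / 585000 m = 1.03×10⁻⁴
On a pressure surface, geostrophic balance gives V_g = (g/f)|∂Z/∂n|:
V_g = 9.81 × 1.03×10⁻⁴ / 6.16×10⁻⁵ = 16.3 m/s
Converting: 16.3 m/s × 3.6 = 59 km/h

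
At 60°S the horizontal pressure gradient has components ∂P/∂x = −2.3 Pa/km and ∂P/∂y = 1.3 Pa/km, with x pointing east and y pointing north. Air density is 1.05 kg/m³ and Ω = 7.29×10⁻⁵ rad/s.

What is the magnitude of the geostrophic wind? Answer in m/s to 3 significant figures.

Coriolis parameter at 60°S:
f = 2Ω sin φ = 2 × 7.29×10⁻⁵ × sin 60° = 1.26×10⁻⁴ s⁻¹
In the Southern Hemisphere f is negative: f = −1.26×10⁻⁴ s⁻¹.
Component geostrophic relations (x east, y north):
u_g = −(1/(fρ)) ∂P/∂y,  v_g = (1/(fρ)) ∂P/∂x
u_g = −(1.3×10⁻³)/(−1.26×10⁻⁴ × 1.05) = 9.81 m/s;  v_g = (−2.3×10⁻³)/(−1.26×10⁻⁴ × 1.05) = 17.3 m/s
|V_g| = √(u_g² + v_g²) = 19.9 m/s

19.9 m/s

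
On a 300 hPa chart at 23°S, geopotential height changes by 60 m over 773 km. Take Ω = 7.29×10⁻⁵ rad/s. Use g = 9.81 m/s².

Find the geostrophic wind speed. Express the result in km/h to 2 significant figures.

Coriolis parameter at 23°S:
f = 2Ω sin φ = 2 × 7.29×10⁻⁵ × sin 23° = 5.70×10⁻⁵ s⁻¹
Height gradient: |∂Z/∂n| = 60 m / 773000 m = 7.76×10⁻⁵
On a pressure surface, geostrophic balance gives V_g = (g/f)|∂Z/∂n|:
V_g = 9.81 × 7.76×10⁻⁵ / 5.70×10⁻⁵ = 13.4 m/s
Converting: 13.4 m/s × 3.6 = 48 km/h

48 km/h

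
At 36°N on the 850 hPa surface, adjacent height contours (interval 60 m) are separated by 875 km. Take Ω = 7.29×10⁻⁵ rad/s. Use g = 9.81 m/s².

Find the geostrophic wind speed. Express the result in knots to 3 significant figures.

15.3 knots

Coriolis parameter at 36°N:
f = 2Ω sin φ = 2 × 7.29×10⁻⁵ × sin 36° = 8.57×10⁻⁵ s⁻¹
Height gradient: |∂Z/∂n| = 60 m / 875000 m = 6.86×10⁻⁵
On a pressure surface, geostrophic balance gives V_g = (g/f)|∂Z/∂n|:
V_g = 9.81 × 6.86×10⁻⁵ / 8.57×10⁻⁵ = 7.85 m/s
Converting: 7.85 m/s × 1.944 = 15.3 knots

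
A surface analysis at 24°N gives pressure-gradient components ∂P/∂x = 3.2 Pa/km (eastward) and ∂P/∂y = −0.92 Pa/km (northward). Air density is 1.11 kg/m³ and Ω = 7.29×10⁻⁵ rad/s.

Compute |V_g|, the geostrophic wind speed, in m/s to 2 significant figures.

51 m/s

Coriolis parameter at 24°N:
f = 2Ω sin φ = 2 × 7.29×10⁻⁵ × sin 24° = 5.93×10⁻⁵ s⁻¹
Component geostrophic relations (x east, y north):
u_g = −(1/(fρ)) ∂P/∂y,  v_g = (1/(fρ)) ∂P/∂x
u_g = −(−0.92×10⁻³)/(5.93×10⁻⁵ × 1.11) = 14.0 m/s;  v_g = (3.2×10⁻³)/(5.93×10⁻⁵ × 1.11) = 48.6 m/s
|V_g| = √(u_g² + v_g²) = 50.6 m/s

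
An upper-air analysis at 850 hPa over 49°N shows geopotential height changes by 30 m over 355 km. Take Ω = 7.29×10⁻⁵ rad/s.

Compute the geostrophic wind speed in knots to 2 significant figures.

15 knots

Coriolis parameter at 49°N:
f = 2Ω sin φ = 2 × 7.29×10⁻⁵ × sin 49° = 1.10×10⁻⁴ s⁻¹
Height gradient: |∂Z/∂n| = 30 m / 355000 m = 8.45×10⁻⁵
On a pressure surface, geostrophic balance gives V_g = (g/f)|∂Z/∂n|:
V_g = 9.81 × 8.45×10⁻⁵ / 1.10×10⁻⁴ = 7.53 m/s
Converting: 7.53 m/s × 1.944 = 15 knots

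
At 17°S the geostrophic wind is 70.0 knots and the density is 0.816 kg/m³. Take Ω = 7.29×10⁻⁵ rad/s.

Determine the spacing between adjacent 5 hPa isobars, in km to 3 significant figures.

Coriolis parameter at 17°S:
f = 2Ω sin φ = 2 × 7.29×10⁻⁵ × sin 17° = 4.26×10⁻⁵ s⁻¹
Wind speed in SI: 70.0 knots = 36.0 m/s
Geostrophic balance rearranged: |∂P/∂n| = f ρ V_g
|∂P/∂n| = 4.26×10⁻⁵ × 0.816 × 36.0 = 1.25×10⁻³ Pa/m
Isobar spacing: Δn = ΔP/|∂P/∂n| = 500 Pa / 1.25×10⁻³ Pa/m = 399164 m ≈ 399 km

399 km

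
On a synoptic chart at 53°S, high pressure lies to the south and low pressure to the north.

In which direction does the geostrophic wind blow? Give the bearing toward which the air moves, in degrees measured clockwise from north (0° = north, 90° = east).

The pressure-gradient force points toward the north (bearing 000°).
Geostrophic balance: in the Southern Hemisphere the Coriolis force deflects motion to the left, so the geostrophic wind blows 90° to the left of the pressure-gradient force (low pressure on the right).
Rotating 000° by 90° counterclockwise gives 270° — the wind blows toward the west.

270°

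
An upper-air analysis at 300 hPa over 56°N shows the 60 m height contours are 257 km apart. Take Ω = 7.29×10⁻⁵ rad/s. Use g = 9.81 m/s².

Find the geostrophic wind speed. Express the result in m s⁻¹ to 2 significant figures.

19 m s⁻¹

Coriolis parameter at 56°N:
f = 2Ω sin φ = 2 × 7.29×10⁻⁵ × sin 56° = 1.21×10⁻⁴ s⁻¹
Height gradient: |∂Z/∂n| = 60 m / 257000 m = 2.33×10⁻⁴
On a pressure surface, geostrophic balance gives V_g = (g/f)|∂Z/∂n|:
V_g = 9.81 × 2.33×10⁻⁴ / 1.21×10⁻⁴ = 18.9 m/s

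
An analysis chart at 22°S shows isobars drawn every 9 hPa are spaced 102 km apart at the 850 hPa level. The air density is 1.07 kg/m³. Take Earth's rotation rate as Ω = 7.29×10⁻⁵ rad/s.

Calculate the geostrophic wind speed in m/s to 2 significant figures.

150 m/s

Coriolis parameter at 22°S:
f = 2Ω sin φ = 2 × 7.29×10⁻⁵ × sin 22° = 5.46×10⁻⁵ s⁻¹
Pressure gradient: |∂P/∂n| = 900 Pa / 102000 m = 8.82×10⁻³ Pa/m
Geostrophic balance (pressure-gradient force = Coriolis force):
V_g = (1/(fρ)) |∂P/∂n| = 8.82×10⁻³ / (5.46×10⁻⁵ × 1.07) = 151 m/s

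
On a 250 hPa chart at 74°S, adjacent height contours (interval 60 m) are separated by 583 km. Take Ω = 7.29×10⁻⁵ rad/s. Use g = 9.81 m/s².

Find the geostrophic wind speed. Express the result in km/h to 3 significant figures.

25.9 km/h

Coriolis parameter at 74°S:
f = 2Ω sin φ = 2 × 7.29×10⁻⁵ × sin 74° = 1.40×10⁻⁴ s⁻¹
Height gradient: |∂Z/∂n| = 60 m / 583000 m = 1.03×10⁻⁴
On a pressure surface, geostrophic balance gives V_g = (g/f)|∂Z/∂n|:
V_g = 9.81 × 1.03×10⁻⁴ / 1.40×10⁻⁴ = 7.20 m/s
Converting: 7.20 m/s × 3.6 = 25.9 km/h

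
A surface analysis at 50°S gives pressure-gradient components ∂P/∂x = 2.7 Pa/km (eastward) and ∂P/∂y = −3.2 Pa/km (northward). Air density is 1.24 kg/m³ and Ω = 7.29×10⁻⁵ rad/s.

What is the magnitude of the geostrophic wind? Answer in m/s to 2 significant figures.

Coriolis parameter at 50°S:
f = 2Ω sin φ = 2 × 7.29×10⁻⁵ × sin 50° = 1.12×10⁻⁴ s⁻¹
In the Southern Hemisphere f is negative: f = −1.12×10⁻⁴ s⁻¹.
Component geostrophic relations (x east, y north):
u_g = −(1/(fρ)) ∂P/∂y,  v_g = (1/(fρ)) ∂P/∂x
u_g = −(−3.2×10⁻³)/(−1.12×10⁻⁴ × 1.24) = −23.1 m/s;  v_g = (2.7×10⁻³)/(−1.12×10⁻⁴ × 1.24) = −19.5 m/s
|V_g| = √(u_g² + v_g²) = 30.2 m/s

30 m/s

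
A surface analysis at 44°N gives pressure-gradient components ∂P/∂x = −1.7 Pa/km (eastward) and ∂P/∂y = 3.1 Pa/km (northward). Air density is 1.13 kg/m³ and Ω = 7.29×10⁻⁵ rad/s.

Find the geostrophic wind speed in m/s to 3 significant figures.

30.9 m/s

Coriolis parameter at 44°N:
f = 2Ω sin φ = 2 × 7.29×10⁻⁵ × sin 44° = 1.01×10⁻⁴ s⁻¹
Component geostrophic relations (x east, y north):
u_g = −(1/(fρ)) ∂P/∂y,  v_g = (1/(fρ)) ∂P/∂x
u_g = −(3.1×10⁻³)/(1.01×10⁻⁴ × 1.13) = −27.1 m/s;  v_g = (−1.7×10⁻³)/(1.01×10⁻⁴ × 1.13) = −14.9 m/s
|V_g| = √(u_g² + v_g²) = 30.9 m/s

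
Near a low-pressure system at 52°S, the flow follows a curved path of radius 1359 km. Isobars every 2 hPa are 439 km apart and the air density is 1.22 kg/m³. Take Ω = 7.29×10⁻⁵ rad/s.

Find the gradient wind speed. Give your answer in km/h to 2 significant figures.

11 km/h

Coriolis parameter at 52°S:
f = 2Ω sin φ = 2 × 7.29×10⁻⁵ × sin 52° = 1.15×10⁻⁴ s⁻¹
Pressure gradient: |∂P/∂n| = 200 Pa / 439000 m = 4.56×10⁻⁴ Pa/m
Geostrophic speed: V_g = |∂P/∂n|/(fρ) = 4.56×10⁻⁴/(1.15×10⁻⁴ × 1.22) = 3.25 m/s
Around a low, centrifugal force acts outward with Coriolis, so pressure-gradient force balances both:
(1/ρ)|∂P/∂n| = fV + V²/R  →  V² + fR·V − fR·V_g = 0
With fR = 1.15×10⁻⁴ × 1359×10³ m = 156 m/s:
V = [−fR + √((fR)² + 4 fR V_g)]/2 = [−156 + √(156² + 4×156×3.25)]/2 = 3.19 m/s
Subgeostrophic (V < V_g = 3.25 m/s), as expected around a low.
Converting: 3.19 m/s × 3.6 = 11 km/h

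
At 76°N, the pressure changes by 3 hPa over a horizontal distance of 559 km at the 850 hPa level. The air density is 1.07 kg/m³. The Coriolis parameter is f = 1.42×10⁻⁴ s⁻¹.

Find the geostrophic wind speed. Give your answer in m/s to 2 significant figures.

3.5 m/s

Pressure gradient: |∂P/∂n| = 300 Pa / 559000 m = 5.37×10⁻⁴ Pa/m
Geostrophic balance (pressure-gradient force = Coriolis force):
V_g = (1/(fρ)) |∂P/∂n| = 5.37×10⁻⁴ / (1.42×10⁻⁴ × 1.07) = 3.53 m/s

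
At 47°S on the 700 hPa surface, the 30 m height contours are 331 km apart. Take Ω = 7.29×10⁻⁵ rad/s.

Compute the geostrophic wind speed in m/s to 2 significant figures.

8.3 m/s

Coriolis parameter at 47°S:
f = 2Ω sin φ = 2 × 7.29×10⁻⁵ × sin 47° = 1.07×10⁻⁴ s⁻¹
Height gradient: |∂Z/∂n| = 30 m / 331000 m = 9.06×10⁻⁵
On a pressure surface, geostrophic balance gives V_g = (g/f)|∂Z/∂n|:
V_g = 9.81 × 9.06×10⁻⁵ / 1.07×10⁻⁴ = 8.34 m/s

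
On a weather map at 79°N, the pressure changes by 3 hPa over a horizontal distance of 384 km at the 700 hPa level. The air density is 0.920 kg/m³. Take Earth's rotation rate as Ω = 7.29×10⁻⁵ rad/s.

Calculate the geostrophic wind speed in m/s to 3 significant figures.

Coriolis parameter at 79°N:
f = 2Ω sin φ = 2 × 7.29×10⁻⁵ × sin 79° = 1.43×10⁻⁴ s⁻¹
Pressure gradient: |∂P/∂n| = 300 Pa / 384000 m = 7.81×10⁻⁴ Pa/m
Geostrophic balance (pressure-gradient force = Coriolis force):
V_g = (1/(fρ)) |∂P/∂n| = 7.81×10⁻⁴ / (1.43×10⁻⁴ × 0.920) = 5.93 m/s

5.93 m/s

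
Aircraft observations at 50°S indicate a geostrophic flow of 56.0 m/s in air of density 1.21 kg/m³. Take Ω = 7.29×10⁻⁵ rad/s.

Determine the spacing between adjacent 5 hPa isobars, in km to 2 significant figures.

66 km

Coriolis parameter at 50°S:
f = 2Ω sin φ = 2 × 7.29×10⁻⁵ × sin 50° = 1.12×10⁻⁴ s⁻¹
Geostrophic balance rearranged: |∂P/∂n| = f ρ V_g
|∂P/∂n| = 1.12×10⁻⁴ × 1.21 × 56.0 = 7.57×10⁻³ Pa/m
Isobar spacing: Δn = ΔP/|∂P/∂n| = 500 Pa / 7.57×10⁻³ Pa/m = 66067 m ≈ 66 km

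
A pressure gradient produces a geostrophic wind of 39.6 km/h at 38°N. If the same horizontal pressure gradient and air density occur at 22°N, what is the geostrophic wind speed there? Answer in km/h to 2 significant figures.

With the same pressure gradient and density, V_g ∝ 1/f ∝ 1/sin φ.
V₂ = V₁ · sin φ₁ / sin φ₂ = 39.6 × sin 38° / sin 22°
V₂ = 39.6 × 0.6157/0.3746 = 65 km/h

65 km/h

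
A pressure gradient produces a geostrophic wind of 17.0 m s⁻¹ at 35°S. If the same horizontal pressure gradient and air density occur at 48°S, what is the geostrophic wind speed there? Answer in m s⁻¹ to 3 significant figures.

With the same pressure gradient and density, V_g ∝ 1/f ∝ 1/sin φ.
V₂ = V₁ · sin φ₁ / sin φ₂ = 17.0 × sin 35° / sin 48°
V₂ = 17.0 × 0.5736/0.7431 = 13.1 m s⁻¹

13.1 m s⁻¹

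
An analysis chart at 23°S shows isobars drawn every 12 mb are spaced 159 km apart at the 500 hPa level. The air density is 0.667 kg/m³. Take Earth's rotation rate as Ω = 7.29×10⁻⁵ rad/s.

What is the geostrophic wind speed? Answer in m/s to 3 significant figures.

199 m/s

Coriolis parameter at 23°S:
f = 2Ω sin φ = 2 × 7.29×10⁻⁵ × sin 23° = 5.70×10⁻⁵ s⁻¹
Pressure gradient: |∂P/∂n| = 1200 Pa / 159000 m = 7.55×10⁻³ Pa/m
Geostrophic balance (pressure-gradient force = Coriolis force):
V_g = (1/(fρ)) |∂P/∂n| = 7.55×10⁻³ / (5.70×10⁻⁵ × 0.667) = 199 m/s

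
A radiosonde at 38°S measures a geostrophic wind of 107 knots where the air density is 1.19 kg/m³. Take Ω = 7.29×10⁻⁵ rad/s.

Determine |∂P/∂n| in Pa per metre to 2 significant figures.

5.9×10⁻³ Pa/m

Coriolis parameter at 38°S:
f = 2Ω sin φ = 2 × 7.29×10⁻⁵ × sin 38° = 8.98×10⁻⁵ s⁻¹
Wind speed in SI: 107 knots = 55.0 m/s
Geostrophic balance rearranged: |∂P/∂n| = f ρ V_g
|∂P/∂n| = 8.98×10⁻⁵ × 1.19 × 55.0 = 5.88×10⁻³ Pa/m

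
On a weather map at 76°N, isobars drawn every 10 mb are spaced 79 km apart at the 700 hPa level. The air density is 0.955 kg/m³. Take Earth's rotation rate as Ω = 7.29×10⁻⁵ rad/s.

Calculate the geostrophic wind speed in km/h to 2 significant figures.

340 km/h

Coriolis parameter at 76°N:
f = 2Ω sin φ = 2 × 7.29×10⁻⁵ × sin 76° = 1.41×10⁻⁴ s⁻¹
Pressure gradient: |∂P/∂n| = 1000 Pa / 79000 m = 1.27×10⁻² Pa/m
Geostrophic balance (pressure-gradient force = Coriolis force):
V_g = (1/(fρ)) |∂P/∂n| = 1.27×10⁻² / (1.41×10⁻⁴ × 0.955) = 93.7 m/s
Converting: 93.7 m/s × 3.6 = 340 km/h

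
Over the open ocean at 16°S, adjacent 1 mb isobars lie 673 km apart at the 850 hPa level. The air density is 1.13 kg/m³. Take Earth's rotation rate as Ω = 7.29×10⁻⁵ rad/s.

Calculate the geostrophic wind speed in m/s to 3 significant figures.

3.27 m/s

Coriolis parameter at 16°S:
f = 2Ω sin φ = 2 × 7.29×10⁻⁵ × sin 16° = 4.02×10⁻⁵ s⁻¹
Pressure gradient: |∂P/∂n| = 100 Pa / 673000 m = 1.49×10⁻⁴ Pa/m
Geostrophic balance (pressure-gradient force = Coriolis force):
V_g = (1/(fρ)) |∂P/∂n| = 1.49×10⁻⁴ / (4.02×10⁻⁵ × 1.13) = 3.27 m/s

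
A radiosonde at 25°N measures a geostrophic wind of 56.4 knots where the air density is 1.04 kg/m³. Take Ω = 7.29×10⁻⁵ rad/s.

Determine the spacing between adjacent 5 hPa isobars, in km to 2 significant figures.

Coriolis parameter at 25°N:
f = 2Ω sin φ = 2 × 7.29×10⁻⁵ × sin 25° = 6.16×10⁻⁵ s⁻¹
Wind speed in SI: 56.4 knots = 29.0 m/s
Geostrophic balance rearranged: |∂P/∂n| = f ρ V_g
|∂P/∂n| = 6.16×10⁻⁵ × 1.04 × 29.0 = 1.86×10⁻³ Pa/m
Isobar spacing: Δn = ΔP/|∂P/∂n| = 500 Pa / 1.86×10⁻³ Pa/m = 268914 m ≈ 270 km

270 km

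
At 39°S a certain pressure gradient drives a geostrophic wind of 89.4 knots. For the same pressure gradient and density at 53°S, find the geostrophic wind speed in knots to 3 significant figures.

70.4 knots

With the same pressure gradient and density, V_g ∝ 1/f ∝ 1/sin φ.
V₂ = V₁ · sin φ₁ / sin φ₂ = 89.4 × sin 39° / sin 53°
V₂ = 89.4 × 0.6293/0.7986 = 70.4 knots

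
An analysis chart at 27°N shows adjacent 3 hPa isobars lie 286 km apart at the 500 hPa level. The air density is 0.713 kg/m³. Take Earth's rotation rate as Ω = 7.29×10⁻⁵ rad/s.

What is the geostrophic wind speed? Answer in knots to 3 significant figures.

43.2 knots

Coriolis parameter at 27°N:
f = 2Ω sin φ = 2 × 7.29×10⁻⁵ × sin 27° = 6.62×10⁻⁵ s⁻¹
Pressure gradient: |∂P/∂n| = 300 Pa / 286000 m = 1.05×10⁻³ Pa/m
Geostrophic balance (pressure-gradient force = Coriolis force):
V_g = (1/(fρ)) |∂P/∂n| = 1.05×10⁻³ / (6.62×10⁻⁵ × 0.713) = 22.2 m/s
Converting: 22.2 m/s × 1.944 = 43.2 knots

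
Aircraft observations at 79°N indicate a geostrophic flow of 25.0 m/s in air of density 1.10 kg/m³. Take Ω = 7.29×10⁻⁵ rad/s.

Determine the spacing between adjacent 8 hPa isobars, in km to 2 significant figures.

Coriolis parameter at 79°N:
f = 2Ω sin φ = 2 × 7.29×10⁻⁵ × sin 79° = 1.43×10⁻⁴ s⁻¹
Geostrophic balance rearranged: |∂P/∂n| = f ρ V_g
|∂P/∂n| = 1.43×10⁻⁴ × 1.10 × 25.0 = 3.94×10⁻³ Pa/m
Isobar spacing: Δn = ΔP/|∂P/∂n| = 800 Pa / 3.94×10⁻³ Pa/m = 203261 m ≈ 200 km

200 km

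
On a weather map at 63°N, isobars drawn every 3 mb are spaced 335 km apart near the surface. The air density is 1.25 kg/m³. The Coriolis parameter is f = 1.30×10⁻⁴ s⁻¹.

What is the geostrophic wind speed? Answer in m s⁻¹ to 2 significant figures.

5.5 m s⁻¹

Pressure gradient: |∂P/∂n| = 300 Pa / 335000 m = 8.96×10⁻⁴ Pa/m
Geostrophic balance (pressure-gradient force = Coriolis force):
V_g = (1/(fρ)) |∂P/∂n| = 8.96×10⁻⁴ / (1.30×10⁻⁴ × 1.25) = 5.51 m/s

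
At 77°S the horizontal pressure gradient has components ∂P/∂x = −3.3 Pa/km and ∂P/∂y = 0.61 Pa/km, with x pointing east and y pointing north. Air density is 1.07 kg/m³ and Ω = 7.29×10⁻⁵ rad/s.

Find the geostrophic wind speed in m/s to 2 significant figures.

22 m/s

Coriolis parameter at 77°S:
f = 2Ω sin φ = 2 × 7.29×10⁻⁵ × sin 77° = 1.42×10⁻⁴ s⁻¹
In the Southern Hemisphere f is negative: f = −1.42×10⁻⁴ s⁻¹.
Component geostrophic relations (x east, y north):
u_g = −(1/(fρ)) ∂P/∂y,  v_g = (1/(fρ)) ∂P/∂x
u_g = −(0.61×10⁻³)/(−1.42×10⁻⁴ × 1.07) = 4.01 m/s;  v_g = (−3.3×10⁻³)/(−1.42×10⁻⁴ × 1.07) = 21.7 m/s
|V_g| = √(u_g² + v_g²) = 22.1 m/s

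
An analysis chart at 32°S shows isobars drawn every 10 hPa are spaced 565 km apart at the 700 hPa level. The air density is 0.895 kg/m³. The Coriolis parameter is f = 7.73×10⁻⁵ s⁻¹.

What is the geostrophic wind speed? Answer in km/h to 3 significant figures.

Pressure gradient: |∂P/∂n| = 1000 Pa / 565000 m = 1.77×10⁻³ Pa/m
Geostrophic balance (pressure-gradient force = Coriolis force):
V_g = (1/(fρ)) |∂P/∂n| = 1.77×10⁻³ / (7.73×10⁻⁵ × 0.895) = 25.6 m/s
Converting: 25.6 m/s × 3.6 = 92.1 km/h

92.1 km/h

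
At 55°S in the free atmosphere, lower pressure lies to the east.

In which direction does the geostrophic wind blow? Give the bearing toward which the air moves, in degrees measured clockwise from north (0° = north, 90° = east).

The pressure-gradient force points toward the east (bearing 090°).
Geostrophic balance: in the Southern Hemisphere the Coriolis force deflects motion to the left, so the geostrophic wind blows 90° to the left of the pressure-gradient force (low pressure on the right).
Rotating 090° by 90° counterclockwise gives 000° — the wind blows toward the north.

000°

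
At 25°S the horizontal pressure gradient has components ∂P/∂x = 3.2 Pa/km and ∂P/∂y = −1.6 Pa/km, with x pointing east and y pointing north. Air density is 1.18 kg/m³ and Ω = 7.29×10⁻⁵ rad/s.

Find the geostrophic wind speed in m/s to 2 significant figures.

49 m/s

Coriolis parameter at 25°S:
f = 2Ω sin φ = 2 × 7.29×10⁻⁵ × sin 25° = 6.16×10⁻⁵ s⁻¹
In the Southern Hemisphere f is negative: f = −6.16×10⁻⁵ s⁻¹.
Component geostrophic relations (x east, y north):
u_g = −(1/(fρ)) ∂P/∂y,  v_g = (1/(fρ)) ∂P/∂x
u_g = −(−1.6×10⁻³)/(−6.16×10⁻⁵ × 1.18) = −22.0 m/s;  v_g = (3.2×10⁻³)/(−6.16×10⁻⁵ × 1.18) = −44.0 m/s
|V_g| = √(u_g² + v_g²) = 49.2 m/s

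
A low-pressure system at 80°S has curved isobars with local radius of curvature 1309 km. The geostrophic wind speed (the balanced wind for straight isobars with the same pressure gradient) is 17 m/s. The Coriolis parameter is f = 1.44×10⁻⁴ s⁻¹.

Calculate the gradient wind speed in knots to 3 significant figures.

30.5 knots

Around a low, centrifugal force acts outward with Coriolis, so pressure-gradient force balances both:
(1/ρ)|∂P/∂n| = fV + V²/R  →  V² + fR·V − fR·V_g = 0
With fR = 1.44×10⁻⁴ × 1309×10³ m = 188 m/s:
V = [−fR + √((fR)² + 4 fR V_g)]/2 = [−188 + √(188² + 4×188×17)]/2 = 15.7 m/s
Subgeostrophic (V < V_g = 17 m/s), as expected around a low.
Converting: 15.7 m/s × 1.944 = 30.5 knots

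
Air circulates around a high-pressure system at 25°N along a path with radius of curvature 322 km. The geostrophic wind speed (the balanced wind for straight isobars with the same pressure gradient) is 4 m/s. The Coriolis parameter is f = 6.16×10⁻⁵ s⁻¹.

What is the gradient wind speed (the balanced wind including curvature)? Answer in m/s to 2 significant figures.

Around a high, pressure-gradient force acts outward with centrifugal, so Coriolis balances both:
fV = (1/ρ)|∂P/∂n| + V²/R  →  V² − fR·V + fR·V_g = 0
With fR = 6.16×10⁻⁵ × 322×10³ m = 19.8 m/s:
V = [fR − √((fR)² − 4 fR V_g)]/2 = [19.8 − √(19.8² − 4×19.8×4)]/2 = 5.56 m/s
Supergeostrophic (V > V_g = 4 m/s), as expected around a high.

5.6 m/s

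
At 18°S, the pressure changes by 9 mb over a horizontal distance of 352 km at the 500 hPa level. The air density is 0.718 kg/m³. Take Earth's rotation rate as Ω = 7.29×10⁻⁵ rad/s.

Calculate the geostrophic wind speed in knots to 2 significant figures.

Coriolis parameter at 18°S:
f = 2Ω sin φ = 2 × 7.29×10⁻⁵ × sin 18° = 4.51×10⁻⁵ s⁻¹
Pressure gradient: |∂P/∂n| = 900 Pa / 352000 m = 2.56×10⁻³ Pa/m
Geostrophic balance (pressure-gradient force = Coriolis force):
V_g = (1/(fρ)) |∂P/∂n| = 2.56×10⁻³ / (4.51×10⁻⁵ × 0.718) = 79.0 m/s
Converting: 79.0 m/s × 1.944 = 150 knots

150 knots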